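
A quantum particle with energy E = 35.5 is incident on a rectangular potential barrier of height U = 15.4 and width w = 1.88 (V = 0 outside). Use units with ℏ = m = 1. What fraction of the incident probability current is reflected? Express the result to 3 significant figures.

E > U: inside the barrier k₂ = √(2m(E − U))/ℏ = 6.340, k₂w = 11.92.
Matching at both interfaces gives T⁻¹ = 1 + U² sin²(k₂w) / [4E(E − U)] = 1.030, hence T = 0.971.
R = 1 − T = 0.0293.

R = 0.0293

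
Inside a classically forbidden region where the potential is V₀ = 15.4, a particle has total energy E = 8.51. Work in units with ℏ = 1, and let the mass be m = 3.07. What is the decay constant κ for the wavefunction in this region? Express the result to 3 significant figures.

Since E < V₀ the TISE in this region is ψ'' = κ²ψ with κ = √(2m(V₀ − E))/ℏ.
κ = √(2 × 3.07 × 6.89) = 6.504.

κ = 6.50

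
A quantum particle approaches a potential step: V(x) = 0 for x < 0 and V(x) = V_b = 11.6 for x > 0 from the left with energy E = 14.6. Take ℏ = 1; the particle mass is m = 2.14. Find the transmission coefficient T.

T = 0.858

The wavenumbers are k₁ = √(2mE)/ℏ = 7.905 on the left and k₂ = √(2m(E − V_b))/ℏ = 3.583 on the right.
Matching ψ and ψ′ at x = 0 gives r = (k₁ − k₂)/(k₁ + k₂), so R = r² = 0.1415 and T = 1 − R = 0.8585.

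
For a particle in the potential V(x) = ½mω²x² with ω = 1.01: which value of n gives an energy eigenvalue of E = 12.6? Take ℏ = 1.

n = 12

Invert E_n = (n + ½)ℏω: n = E/ℏω − ½ = 11.975, so n = 12.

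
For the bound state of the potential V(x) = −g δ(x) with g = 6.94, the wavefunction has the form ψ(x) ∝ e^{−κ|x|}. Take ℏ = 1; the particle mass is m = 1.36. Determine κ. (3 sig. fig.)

Integrating the TISE across x = 0 gives the cusp condition ψ'(0⁺) − ψ'(0⁻) = −(2mg/ℏ²)ψ(0).
With ψ ∝ e^{−κ|x|} this yields −2κ = −2mg/ℏ², so κ = mg/ℏ² = 9.438.

κ = 9.44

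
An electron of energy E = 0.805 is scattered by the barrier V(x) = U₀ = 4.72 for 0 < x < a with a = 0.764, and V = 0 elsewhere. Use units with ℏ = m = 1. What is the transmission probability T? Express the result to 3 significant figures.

T = 0.0313

E < U₀: inside the barrier ψ ∝ e^{±κx} with κ = √(2m(U₀ − E))/ℏ = 2.798.
κa = 2.138, sinh(κa) = 4.182.
Matching ψ, ψ′ at both faces gives T = [1 + U₀² sinh²(κa) / (4E(U₀ − E))]⁻¹ = 1/31.90 = 0.0313.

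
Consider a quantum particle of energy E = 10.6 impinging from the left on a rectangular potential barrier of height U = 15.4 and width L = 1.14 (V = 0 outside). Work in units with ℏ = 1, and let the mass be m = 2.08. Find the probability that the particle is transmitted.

E < U: inside the barrier ψ ∝ e^{±κx} with κ = √(2m(U − E))/ℏ = 4.469.
κL = 5.094, sinh(κL) = 81.53.
Matching ψ, ψ′ at both faces gives T = [1 + U² sinh²(κL) / (4E(U − E))]⁻¹ = 1/7747 = 0.000129.

T = 0.000129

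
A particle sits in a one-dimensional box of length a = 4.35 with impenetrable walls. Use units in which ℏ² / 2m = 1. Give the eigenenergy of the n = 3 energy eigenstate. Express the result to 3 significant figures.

E = 4.69

Requiring ψ(0) = ψ(a) = 0 quantises k = nπ/a, hence E_n = ℏ²k²/2m = n²π²ℏ²/(2ma²).
E_3 = 3² × π² / (2 × 0.5 × 4.35²) = 4.694.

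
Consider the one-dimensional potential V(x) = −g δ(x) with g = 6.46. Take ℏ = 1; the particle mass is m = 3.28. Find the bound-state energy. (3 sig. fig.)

For x ≠ 0 the bound state is ψ ∝ e^{−κ|x|}; integrating the TISE across the delta gives the cusp condition 2κ = 2mg/ℏ², so κ = 21.19.
Then E = −ℏ²κ²/(2m) = −mg²/(2ℏ²) = -68.44.

E = -68.4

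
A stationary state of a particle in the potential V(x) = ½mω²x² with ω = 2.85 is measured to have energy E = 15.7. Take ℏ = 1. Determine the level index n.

n = 5

Invert E_n = (n + ½)ℏω: n = E/ℏω − ½ = 5.009, so n = 5.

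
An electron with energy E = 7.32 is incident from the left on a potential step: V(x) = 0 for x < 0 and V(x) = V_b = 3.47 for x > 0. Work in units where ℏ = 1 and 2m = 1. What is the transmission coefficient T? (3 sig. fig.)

T = 0.975

On each side the TISE gives plane waves with k = √(2m(E − V))/ℏ: k₁ = √(2·½·7.32) = 2.706, k₂ = √(2·½·3.85) = 1.962.
Continuity of ψ and ψ′ at the step yields the reflection amplitude r = (k₁ − k₂)/(k₁ + k₂) = 0.1593; thus R = |r|² = 0.02537, T = 0.9746.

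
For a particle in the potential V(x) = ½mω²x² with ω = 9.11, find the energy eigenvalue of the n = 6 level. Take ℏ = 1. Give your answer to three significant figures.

The oscillator eigenvalues are E_n = ℏω(n + ½), so E_6 = 9.11 × 6.5 = 59.22.

E = 59.2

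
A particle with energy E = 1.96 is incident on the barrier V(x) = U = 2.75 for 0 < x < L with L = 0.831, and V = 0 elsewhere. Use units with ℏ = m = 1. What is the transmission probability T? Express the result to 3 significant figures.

Since E < U the interior solution is evanescent with decay constant κ = √(2m(U − E))/ℏ = 1.257.
κL = 1.045, sinh(κL) = 1.245.
The exact tunnelling result is T⁻¹ = 1 + U² sinh²(κL) / [4E(U − E)] = 2.893, so T = 0.346.

T = 0.346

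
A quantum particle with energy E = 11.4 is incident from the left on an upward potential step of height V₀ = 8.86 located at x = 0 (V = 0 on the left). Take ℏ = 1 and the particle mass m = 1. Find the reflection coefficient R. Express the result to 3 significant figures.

On each side the TISE gives plane waves with k = √(2m(E − V))/ℏ: k₁ = √(2·1·11.4) = 4.775, k₂ = √(2·1·2.54) = 2.254.
Matching ψ and ψ′ at x = 0 gives r = (k₁ − k₂)/(k₁ + k₂), so R = r² = 0.1286 and T = 1 − R = 0.8714.

R = 0.129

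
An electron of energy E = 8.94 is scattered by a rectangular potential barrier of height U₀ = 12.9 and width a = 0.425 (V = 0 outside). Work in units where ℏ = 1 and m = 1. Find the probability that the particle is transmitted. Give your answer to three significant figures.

T = 0.274

E < U₀: inside the barrier ψ ∝ e^{±κx} with κ = √(2m(U₀ − E))/ℏ = 2.814.
κa = 1.196, sinh(κa) = 1.502.
Matching ψ, ψ′ at both faces gives T = [1 + U₀² sinh²(κa) / (4E(U₀ − E))]⁻¹ = 1/3.652 = 0.274.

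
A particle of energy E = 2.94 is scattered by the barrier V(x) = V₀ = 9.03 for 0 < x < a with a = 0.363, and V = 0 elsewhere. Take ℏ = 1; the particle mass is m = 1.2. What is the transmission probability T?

T = 0.199

E < V₀: inside the barrier ψ ∝ e^{±κx} with κ = √(2m(V₀ − E))/ℏ = 3.823.
κa = 1.388, sinh(κa) = 1.878.
Matching ψ, ψ′ at both faces gives T = [1 + V₀² sinh²(κa) / (4E(V₀ − E))]⁻¹ = 1/5.016 = 0.199.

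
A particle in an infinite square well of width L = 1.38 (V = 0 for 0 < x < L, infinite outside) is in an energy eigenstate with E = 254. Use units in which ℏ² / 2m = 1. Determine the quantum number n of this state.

n = 7

From E_n = n²π²ℏ²/(2mL²) invert to n = √(2mL²E)/(πℏ).
n = (1.38/π) × √(2 × 0.5 × 254) = 7.001 → n = 7.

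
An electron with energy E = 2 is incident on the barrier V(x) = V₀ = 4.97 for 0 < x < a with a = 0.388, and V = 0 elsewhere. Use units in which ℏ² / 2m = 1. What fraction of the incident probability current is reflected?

E < V₀: inside the barrier ψ ∝ e^{±κx} with κ = √(2m(V₀ − E))/ℏ = 1.723.
κa = 0.6687, sinh(κa) = 0.7196.
Matching ψ, ψ′ at both faces gives T = [1 + V₀² sinh²(κa) / (4E(V₀ − E))]⁻¹ = 1/1.538 = 0.650.
R = 1 − T = 0.350.

R = 0.350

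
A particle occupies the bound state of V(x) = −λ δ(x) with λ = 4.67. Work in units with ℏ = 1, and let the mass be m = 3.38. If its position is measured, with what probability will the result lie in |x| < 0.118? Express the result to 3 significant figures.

The normalised bound state is ψ = √κ e^{−κ|x|} with κ = mλ/ℏ² = 15.78.
P(|x| < d) = ∫_{−d}^{d} κ e^{−2κ|x|} dx = 1 − e^{−2κd} = 1 − e^{−3.725} = 0.9759.

P = 0.976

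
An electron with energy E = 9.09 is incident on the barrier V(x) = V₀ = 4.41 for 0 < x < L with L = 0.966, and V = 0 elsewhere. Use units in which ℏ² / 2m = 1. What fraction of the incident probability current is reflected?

E > V₀: inside the barrier k₂ = √(2m(E − V₀))/ℏ = 2.163, k₂L = 2.090.
T = [1 + V₀² sin²(k₂L) / (4E(E − V₀))]⁻¹ = 1/1.086 = 0.921.
R = 1 − T = 0.0793.

R = 0.0793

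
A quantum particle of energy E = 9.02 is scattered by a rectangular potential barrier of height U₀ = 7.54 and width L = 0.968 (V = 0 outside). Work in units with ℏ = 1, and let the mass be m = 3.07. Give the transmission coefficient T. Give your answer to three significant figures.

E > U₀: inside the barrier k₂ = √(2m(E − U₀))/ℏ = 3.014, k₂L = 2.918.
T = [1 + U₀² sin²(k₂L) / (4E(E − U₀))]⁻¹ = 1/1.052 = 0.950.

T = 0.950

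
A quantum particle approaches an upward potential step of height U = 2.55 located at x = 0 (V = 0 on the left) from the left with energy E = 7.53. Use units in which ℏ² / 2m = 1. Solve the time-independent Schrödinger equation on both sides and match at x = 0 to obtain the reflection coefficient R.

The wavenumbers are k₁ = √(2mE)/ℏ = 2.744 on the left and k₂ = √(2m(E − U))/ℏ = 2.232 on the right.
Matching ψ and ψ′ at x = 0 gives r = (k₁ − k₂)/(k₁ + k₂), so R = r² = 0.01061 and T = 1 − R = 0.9894.

R = 0.0106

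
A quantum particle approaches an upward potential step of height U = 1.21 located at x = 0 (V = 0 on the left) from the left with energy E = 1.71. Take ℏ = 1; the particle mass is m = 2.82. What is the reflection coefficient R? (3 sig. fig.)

The wavenumbers are k₁ = √(2mE)/ℏ = 3.106 on the left and k₂ = √(2m(E − U))/ℏ = 1.679 on the right.
Continuity of ψ and ψ′ at the step yields the reflection amplitude r = (k₁ − k₂)/(k₁ + k₂) = 0.2981; thus R = |r|² = 0.08885, T = 0.9111.

R = 0.0889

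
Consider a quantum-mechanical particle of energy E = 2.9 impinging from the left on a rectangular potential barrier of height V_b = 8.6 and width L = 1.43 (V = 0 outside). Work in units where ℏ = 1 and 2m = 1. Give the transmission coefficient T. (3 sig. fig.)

Since E < V_b the interior solution is evanescent with decay constant κ = √(2m(V_b − E))/ℏ = 2.387.
κL = 3.414, sinh(κL) = 15.18.
The exact tunnelling result is T⁻¹ = 1 + V_b² sinh²(κL) / [4E(V_b − E)] = 258.7, so T = 0.00387.

T = 0.00387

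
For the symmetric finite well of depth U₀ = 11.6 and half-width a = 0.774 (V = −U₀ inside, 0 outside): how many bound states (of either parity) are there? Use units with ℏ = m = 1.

N = 3

Define the well-strength parameter z₀ = (a/ℏ)√(2mU₀) = 0.774 × √(2·1·11.6) = 3.728.
A new bound state (alternating even/odd) appears each time z₀ passes a multiple of π/2, so N = ⌊2z₀/π⌋ + 1 = ⌊2.373⌋ + 1 = 3.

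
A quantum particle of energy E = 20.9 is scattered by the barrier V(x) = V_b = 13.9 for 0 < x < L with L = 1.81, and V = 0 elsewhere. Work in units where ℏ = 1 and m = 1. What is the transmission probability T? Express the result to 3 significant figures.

Above the barrier the interior wavenumber is k₂ = √(2m(E − V_b))/ℏ = 3.742, giving phase k₂L = 6.772.
Matching at both interfaces gives T⁻¹ = 1 + V_b² sin²(k₂L) / [4E(E − V_b)] = 1.073, hence T = 0.932.

T = 0.932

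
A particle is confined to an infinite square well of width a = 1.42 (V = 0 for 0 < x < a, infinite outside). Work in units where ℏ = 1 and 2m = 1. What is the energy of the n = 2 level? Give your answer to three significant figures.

The infinite-well eigenfunctions ψ_n = √(2/a) sin(nπx/a) vanish at both walls, giving E_n = n²π²ℏ²/(2ma²).
E_2 = 2² × π² / (2 × 0.5 × 1.42²) = 19.58.

E = 19.6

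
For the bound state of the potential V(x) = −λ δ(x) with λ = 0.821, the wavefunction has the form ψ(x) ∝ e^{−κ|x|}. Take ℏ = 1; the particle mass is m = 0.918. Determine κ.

Integrating the TISE across x = 0 gives the cusp condition ψ'(0⁺) − ψ'(0⁻) = −(2mλ/ℏ²)ψ(0).
With ψ ∝ e^{−κ|x|} this yields −2κ = −2mλ/ℏ², so κ = mλ/ℏ² = 0.7537.

κ = 0.754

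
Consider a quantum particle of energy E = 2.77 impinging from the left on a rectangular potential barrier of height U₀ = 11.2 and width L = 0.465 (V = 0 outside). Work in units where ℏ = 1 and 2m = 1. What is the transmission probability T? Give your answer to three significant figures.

T = 0.187

E < U₀: inside the barrier ψ ∝ e^{±κx} with κ = √(2m(U₀ − E))/ℏ = 2.903.
κL = 1.350, sinh(κL) = 1.799.
Matching ψ, ψ′ at both faces gives T = [1 + U₀² sinh²(κL) / (4E(U₀ − E))]⁻¹ = 1/5.348 = 0.187.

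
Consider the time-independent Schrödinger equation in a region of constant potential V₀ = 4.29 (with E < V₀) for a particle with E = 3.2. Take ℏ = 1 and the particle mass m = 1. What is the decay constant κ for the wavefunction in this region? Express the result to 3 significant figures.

κ = 1.48

Since E < V₀ the TISE in this region is ψ'' = κ²ψ with κ = √(2m(V₀ − E))/ℏ.
κ = √(2 × 1 × 1.09) = 1.476.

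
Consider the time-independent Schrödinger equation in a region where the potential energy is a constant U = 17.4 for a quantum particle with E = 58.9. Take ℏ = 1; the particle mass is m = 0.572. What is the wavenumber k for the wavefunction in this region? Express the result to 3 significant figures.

With E > U the solution is oscillatory, ψ ∝ e^{±ikx} with k = √(2m(E − U))/ℏ.
k = √(2 × 0.572 × 41.5) = 6.890.

k = 6.89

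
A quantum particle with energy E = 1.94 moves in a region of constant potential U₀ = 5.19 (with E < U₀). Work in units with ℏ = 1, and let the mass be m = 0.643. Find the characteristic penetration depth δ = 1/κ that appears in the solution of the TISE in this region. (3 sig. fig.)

Since E < U₀ the TISE in this region is ψ'' = κ²ψ with κ = √(2m(U₀ − E))/ℏ.
κ = √(2 × 0.643 × 3.25) = 2.044. The penetration depth is δ = 1/κ = 0.489.

δ = 0.489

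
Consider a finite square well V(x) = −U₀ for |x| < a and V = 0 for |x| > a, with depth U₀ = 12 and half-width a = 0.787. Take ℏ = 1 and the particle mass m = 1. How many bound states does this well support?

The dimensionless depth is z₀ = a√(2mU₀)/ℏ = 0.787 × √(24.00) = 3.855.
A new bound state (alternating even/odd) appears each time z₀ passes a multiple of π/2, so N = ⌊2z₀/π⌋ + 1 = ⌊2.454⌋ + 1 = 3.

N = 3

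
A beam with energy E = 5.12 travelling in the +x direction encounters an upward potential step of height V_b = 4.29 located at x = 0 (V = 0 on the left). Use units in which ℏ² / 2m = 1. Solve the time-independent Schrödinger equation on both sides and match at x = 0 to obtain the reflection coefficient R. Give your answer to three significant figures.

On each side the TISE gives plane waves with k = √(2m(E − V))/ℏ: k₁ = √(2·½·5.12) = 2.263, k₂ = √(2·½·0.83) = 0.9110.
Matching ψ and ψ′ at x = 0 gives r = (k₁ − k₂)/(k₁ + k₂), so R = r² = 0.1814 and T = 1 − R = 0.8186.

R = 0.181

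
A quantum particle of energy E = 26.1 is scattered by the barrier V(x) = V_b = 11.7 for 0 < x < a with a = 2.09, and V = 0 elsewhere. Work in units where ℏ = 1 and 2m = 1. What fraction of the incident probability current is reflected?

Above the barrier the interior wavenumber is k₂ = √(2m(E − V_b))/ℏ = 3.795, giving phase k₂a = 7.931.
T = [1 + V_b² sin²(k₂a) / (4E(E − V_b))]⁻¹ = 1/1.091 = 0.917.
R = 1 − T = 0.0830.

R = 0.0830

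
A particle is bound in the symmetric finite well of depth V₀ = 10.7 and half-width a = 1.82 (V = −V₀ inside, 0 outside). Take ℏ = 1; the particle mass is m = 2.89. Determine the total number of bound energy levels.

N = 10

Define the well-strength parameter z₀ = (a/ℏ)√(2mV₀) = 1.82 × √(2·2.89·10.7) = 14.31.
The even/odd transcendental equations gain one root per π/2 in z₀, giving N = 1 + ⌊2z₀/π⌋ = 1 + ⌊9.112⌋ = 10.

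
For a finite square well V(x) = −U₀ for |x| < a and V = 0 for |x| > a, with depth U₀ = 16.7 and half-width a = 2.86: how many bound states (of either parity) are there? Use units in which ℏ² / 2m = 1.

Define the well-strength parameter z₀ = (a/ℏ)√(2mU₀) = 2.86 × √(2·0.5·16.7) = 11.69.
A new bound state (alternating even/odd) appears each time z₀ passes a multiple of π/2, so N = ⌊2z₀/π⌋ + 1 = ⌊7.441⌋ + 1 = 8.

N = 8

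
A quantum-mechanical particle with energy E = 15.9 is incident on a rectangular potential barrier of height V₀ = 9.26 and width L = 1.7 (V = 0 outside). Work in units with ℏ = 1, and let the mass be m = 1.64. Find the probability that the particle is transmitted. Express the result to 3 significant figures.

E > V₀: inside the barrier k₂ = √(2m(E − V₀))/ℏ = 4.667, k₂L = 7.934.
T = [1 + V₀² sin²(k₂L) / (4E(E − V₀))]⁻¹ = 1/1.202 = 0.832.

T = 0.832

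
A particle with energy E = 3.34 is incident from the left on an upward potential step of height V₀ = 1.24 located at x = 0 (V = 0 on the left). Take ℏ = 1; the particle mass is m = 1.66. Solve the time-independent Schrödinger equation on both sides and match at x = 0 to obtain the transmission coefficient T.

On each side the TISE gives plane waves with k = √(2m(E − V))/ℏ: k₁ = √(2·1.66·3.34) = 3.330, k₂ = √(2·1.66·2.1) = 2.640.
Matching ψ and ψ′ at x = 0 gives r = (k₁ − k₂)/(k₁ + k₂), so R = r² = 0.01334 and T = 1 − R = 0.9867.

T = 0.987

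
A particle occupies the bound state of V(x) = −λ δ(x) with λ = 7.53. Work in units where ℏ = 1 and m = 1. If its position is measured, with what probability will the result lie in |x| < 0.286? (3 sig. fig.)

The normalised bound state is ψ = √κ e^{−κ|x|} with κ = mλ/ℏ² = 7.530.
P(|x| < d) = ∫_{−d}^{d} κ e^{−2κ|x|} dx = 1 − e^{−2κd} = 1 − e^{−4.307} = 0.9865.

P = 0.987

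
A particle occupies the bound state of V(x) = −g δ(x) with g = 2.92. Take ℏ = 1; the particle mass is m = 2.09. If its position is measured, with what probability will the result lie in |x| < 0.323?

The normalised bound state is ψ = √κ e^{−κ|x|} with κ = mg/ℏ² = 6.103.
P(|x| < d) = ∫_{−d}^{d} κ e^{−2κ|x|} dx = 1 − e^{−2κd} = 1 − e^{−3.942} = 0.9806.

P = 0.981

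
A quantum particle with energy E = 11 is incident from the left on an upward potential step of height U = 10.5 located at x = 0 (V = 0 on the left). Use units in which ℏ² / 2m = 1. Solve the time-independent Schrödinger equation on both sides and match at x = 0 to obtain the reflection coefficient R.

On each side the TISE gives plane waves with k = √(2m(E − V))/ℏ: k₁ = √(2·½·11) = 3.317, k₂ = √(2·½·0.5) = 0.7071.
Matching ψ and ψ′ at x = 0 gives r = (k₁ − k₂)/(k₁ + k₂), so R = r² = 0.4206 and T = 1 − R = 0.5794.

R = 0.421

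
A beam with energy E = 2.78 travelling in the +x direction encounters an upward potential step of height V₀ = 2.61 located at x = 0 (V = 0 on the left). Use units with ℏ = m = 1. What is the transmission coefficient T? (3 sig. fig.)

T = 0.636

On each side the TISE gives plane waves with k = √(2m(E − V))/ℏ: k₁ = √(2·1·2.78) = 2.358, k₂ = √(2·1·0.17) = 0.5831.
Continuity of ψ and ψ′ at the step yields the reflection amplitude r = (k₁ − k₂)/(k₁ + k₂) = 0.6035; thus R = |r|² = 0.3642, T = 0.6358.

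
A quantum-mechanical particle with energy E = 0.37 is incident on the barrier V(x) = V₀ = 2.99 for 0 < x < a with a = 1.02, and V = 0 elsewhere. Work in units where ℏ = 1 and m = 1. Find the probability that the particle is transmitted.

E < V₀: inside the barrier ψ ∝ e^{±κx} with κ = √(2m(V₀ − E))/ℏ = 2.289.
κa = 2.335, sinh(κa) = 5.116.
The exact tunnelling result is T⁻¹ = 1 + V₀² sinh²(κa) / [4E(V₀ − E)] = 61.34, so T = 0.0163.

T = 0.0163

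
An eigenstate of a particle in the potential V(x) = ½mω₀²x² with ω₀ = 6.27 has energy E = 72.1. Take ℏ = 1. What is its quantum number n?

n = 11

Invert E_n = (n + ½)ℏω₀: n = E/ℏω₀ − ½ = 10.999, so n = 11.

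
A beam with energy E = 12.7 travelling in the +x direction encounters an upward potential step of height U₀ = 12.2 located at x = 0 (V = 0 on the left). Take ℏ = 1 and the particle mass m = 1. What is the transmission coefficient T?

T = 0.553

The wavenumbers are k₁ = √(2mE)/ℏ = 5.040 on the left and k₂ = √(2m(E − U₀))/ℏ = 1.000 on the right.
Matching ψ and ψ′ at x = 0 gives r = (k₁ − k₂)/(k₁ + k₂), so R = r² = 0.4474 and T = 1 − R = 0.5526.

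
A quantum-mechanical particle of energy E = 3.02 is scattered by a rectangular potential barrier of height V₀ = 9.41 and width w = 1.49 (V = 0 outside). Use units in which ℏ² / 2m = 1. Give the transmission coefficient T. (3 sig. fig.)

T = 0.00186

E < V₀: inside the barrier ψ ∝ e^{±κx} with κ = √(2m(V₀ − E))/ℏ = 2.528.
κw = 3.766, sinh(κw) = 21.60.
The exact tunnelling result is T⁻¹ = 1 + V₀² sinh²(κw) / [4E(V₀ − E)] = 536.3, so T = 0.00186.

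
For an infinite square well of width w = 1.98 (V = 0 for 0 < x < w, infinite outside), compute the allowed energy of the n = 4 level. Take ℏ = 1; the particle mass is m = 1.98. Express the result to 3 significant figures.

Requiring ψ(0) = ψ(w) = 0 quantises k = nπ/w, hence E_n = ℏ²k²/2m = n²π²ℏ²/(2mw²).
E_4 = 4² × π² / (2 × 1.98 × 1.98²) = 10.17.

E = 10.2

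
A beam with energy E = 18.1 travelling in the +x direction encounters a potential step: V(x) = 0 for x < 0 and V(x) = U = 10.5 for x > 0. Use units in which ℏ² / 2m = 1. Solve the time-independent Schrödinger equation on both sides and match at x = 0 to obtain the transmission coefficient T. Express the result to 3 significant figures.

T = 0.954

The wavenumbers are k₁ = √(2mE)/ℏ = 4.254 on the left and k₂ = √(2m(E − U))/ℏ = 2.757 on the right.
Matching ψ and ψ′ at x = 0 gives r = (k₁ − k₂)/(k₁ + k₂), so R = r² = 0.04563 and T = 1 − R = 0.9544.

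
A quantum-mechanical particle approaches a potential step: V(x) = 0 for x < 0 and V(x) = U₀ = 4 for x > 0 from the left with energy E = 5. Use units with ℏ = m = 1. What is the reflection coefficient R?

R = 0.146

The wavenumbers are k₁ = √(2mE)/ℏ = 3.162 on the left and k₂ = √(2m(E − U₀))/ℏ = 1.414 on the right.
Continuity of ψ and ψ′ at the step yields the reflection amplitude r = (k₁ − k₂)/(k₁ + k₂) = 0.3820; thus R = |r|² = 0.1459, T = 0.8541.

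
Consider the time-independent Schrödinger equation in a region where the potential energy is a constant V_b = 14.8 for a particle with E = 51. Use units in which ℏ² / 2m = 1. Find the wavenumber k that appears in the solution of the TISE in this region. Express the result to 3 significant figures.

k = 6.02

With E > V_b the solution is oscillatory, ψ ∝ e^{±ikx} with k = √(2m(E − V_b))/ℏ.
k = √(2 × 0.5 × 36.2) = 6.017.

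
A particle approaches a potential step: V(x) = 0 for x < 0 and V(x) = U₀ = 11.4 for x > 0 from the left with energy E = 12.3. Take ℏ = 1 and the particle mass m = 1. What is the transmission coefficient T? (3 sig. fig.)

T = 0.670

On each side the TISE gives plane waves with k = √(2m(E − V))/ℏ: k₁ = √(2·1·12.3) = 4.960, k₂ = √(2·1·0.9) = 1.342.
Continuity of ψ and ψ′ at the step yields the reflection amplitude r = (k₁ − k₂)/(k₁ + k₂) = 0.5742; thus R = |r|² = 0.3297, T = 0.6703.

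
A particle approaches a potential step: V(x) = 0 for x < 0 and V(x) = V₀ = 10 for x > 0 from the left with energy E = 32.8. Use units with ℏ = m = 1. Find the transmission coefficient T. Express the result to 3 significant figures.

The wavenumbers are k₁ = √(2mE)/ℏ = 8.099 on the left and k₂ = √(2m(E − V₀))/ℏ = 6.753 on the right.
Continuity of ψ and ψ′ at the step yields the reflection amplitude r = (k₁ − k₂)/(k₁ + k₂) = 0.09067; thus R = |r|² = 0.008221, T = 0.9918.

T = 0.992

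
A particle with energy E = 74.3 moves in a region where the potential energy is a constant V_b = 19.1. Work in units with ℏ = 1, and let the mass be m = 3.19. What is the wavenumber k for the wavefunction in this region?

With E > V_b the solution is oscillatory, ψ ∝ e^{±ikx} with k = √(2m(E − V_b))/ℏ.
k = √(2 × 3.19 × 55.2) = 18.77.

k = 18.8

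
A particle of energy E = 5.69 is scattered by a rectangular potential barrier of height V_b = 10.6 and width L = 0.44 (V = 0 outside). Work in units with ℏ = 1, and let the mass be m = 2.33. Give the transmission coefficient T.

T = 0.0574

E < V_b: inside the barrier ψ ∝ e^{±κx} with κ = √(2m(V_b − E))/ℏ = 4.783.
κL = 2.105, sinh(κL) = 4.041.
The exact tunnelling result is T⁻¹ = 1 + V_b² sinh²(κL) / [4E(V_b − E)] = 17.42, so T = 0.0574.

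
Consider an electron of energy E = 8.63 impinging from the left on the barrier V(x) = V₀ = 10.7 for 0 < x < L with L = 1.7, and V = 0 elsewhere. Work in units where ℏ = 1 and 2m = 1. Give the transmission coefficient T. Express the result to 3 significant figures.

E < V₀: inside the barrier ψ ∝ e^{±κx} with κ = √(2m(V₀ − E))/ℏ = 1.439.
κL = 2.446, sinh(κL) = 5.727.
Matching ψ, ψ′ at both faces gives T = [1 + V₀² sinh²(κL) / (4E(V₀ − E))]⁻¹ = 1/53.55 = 0.0187.

T = 0.0187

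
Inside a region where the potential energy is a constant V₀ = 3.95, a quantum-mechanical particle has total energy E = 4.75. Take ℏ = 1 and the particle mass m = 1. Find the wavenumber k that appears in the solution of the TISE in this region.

With E > V₀ the solution is oscillatory, ψ ∝ e^{±ikx} with k = √(2m(E − V₀))/ℏ.
k = √(2 × 1 × 0.8) = 1.265.

k = 1.26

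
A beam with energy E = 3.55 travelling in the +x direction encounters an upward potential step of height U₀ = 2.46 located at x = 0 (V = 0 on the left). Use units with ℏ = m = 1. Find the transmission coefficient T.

The wavenumbers are k₁ = √(2mE)/ℏ = 2.665 on the left and k₂ = √(2m(E − U₀))/ℏ = 1.476 on the right.
Continuity of ψ and ψ′ at the step yields the reflection amplitude r = (k₁ − k₂)/(k₁ + k₂) = 0.2869; thus R = |r|² = 0.08232, T = 0.9177.

T = 0.918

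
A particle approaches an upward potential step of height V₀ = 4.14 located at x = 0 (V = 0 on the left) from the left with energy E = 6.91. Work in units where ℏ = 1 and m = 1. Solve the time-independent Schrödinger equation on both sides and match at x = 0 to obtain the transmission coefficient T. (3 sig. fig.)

On each side the TISE gives plane waves with k = √(2m(E − V))/ℏ: k₁ = √(2·1·6.91) = 3.718, k₂ = √(2·1·2.77) = 2.354.
Continuity of ψ and ψ′ at the step yields the reflection amplitude r = (k₁ − k₂)/(k₁ + k₂) = 0.2246; thus R = |r|² = 0.05046, T = 0.9495.

T = 0.950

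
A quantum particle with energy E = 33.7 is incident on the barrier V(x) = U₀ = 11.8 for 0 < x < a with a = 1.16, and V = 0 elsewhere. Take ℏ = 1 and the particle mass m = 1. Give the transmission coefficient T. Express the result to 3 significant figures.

T = 0.956

E > U₀: inside the barrier k₂ = √(2m(E − U₀))/ℏ = 6.618, k₂a = 7.677.
T = [1 + U₀² sin²(k₂a) / (4E(E − U₀))]⁻¹ = 1/1.046 = 0.956.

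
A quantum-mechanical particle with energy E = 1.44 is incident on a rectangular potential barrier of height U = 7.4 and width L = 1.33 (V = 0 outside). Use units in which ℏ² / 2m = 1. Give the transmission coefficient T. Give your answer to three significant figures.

T = 0.00379

Since E < U the interior solution is evanescent with decay constant κ = √(2m(U − E))/ℏ = 2.441.
κL = 3.247, sinh(κL) = 12.84.
Matching ψ, ψ′ at both faces gives T = [1 + U² sinh²(κL) / (4E(U − E))]⁻¹ = 1/263.8 = 0.00379.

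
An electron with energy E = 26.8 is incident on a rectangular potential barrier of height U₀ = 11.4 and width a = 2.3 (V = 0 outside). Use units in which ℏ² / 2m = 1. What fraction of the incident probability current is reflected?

E > U₀: inside the barrier k₂ = √(2m(E − U₀))/ℏ = 3.924, k₂a = 9.026.
T = [1 + U₀² sin²(k₂a) / (4E(E − U₀))]⁻¹ = 1/1.012 = 0.988.
R = 1 − T = 0.0117.

R = 0.0117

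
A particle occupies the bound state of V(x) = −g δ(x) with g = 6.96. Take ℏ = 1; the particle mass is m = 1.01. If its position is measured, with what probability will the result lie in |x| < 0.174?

The normalised bound state is ψ = √κ e^{−κ|x|} with κ = mg/ℏ² = 7.030.
P(|x| < d) = ∫_{−d}^{d} κ e^{−2κ|x|} dx = 1 − e^{−2κd} = 1 − e^{−2.446} = 0.9134.

P = 0.913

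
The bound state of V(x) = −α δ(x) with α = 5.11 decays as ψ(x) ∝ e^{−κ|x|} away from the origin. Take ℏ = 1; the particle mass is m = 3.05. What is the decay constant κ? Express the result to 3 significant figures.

κ = 15.6

Integrate −(ℏ²/2m)ψ'' − αδ(x)ψ = Eψ from −ε to +ε: the ψ'' term gives ψ'(0⁺) − ψ'(0⁻) and the δ term gives −(2mα/ℏ²)ψ(0).
With ψ ∝ e^{−κ|x|} this yields −2κ = −2mα/ℏ², so κ = mα/ℏ² = 15.59.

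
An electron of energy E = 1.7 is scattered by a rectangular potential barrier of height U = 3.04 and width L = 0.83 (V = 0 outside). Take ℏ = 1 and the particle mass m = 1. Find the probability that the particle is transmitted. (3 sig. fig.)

T = 0.230

E < U: inside the barrier ψ ∝ e^{±κx} with κ = √(2m(U − E))/ℏ = 1.637.
κL = 1.359, sinh(κL) = 1.817.
The exact tunnelling result is T⁻¹ = 1 + U² sinh²(κL) / [4E(U − E)] = 4.349, so T = 0.230.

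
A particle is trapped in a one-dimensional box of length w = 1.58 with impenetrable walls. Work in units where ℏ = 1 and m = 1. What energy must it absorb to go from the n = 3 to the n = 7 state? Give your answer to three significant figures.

E_n = n²π²ℏ²/(2mw²), so ΔE = (7² − 3²) π²ℏ²/(2mw²).
ΔE = 40 × π² / (2 × 1 × 1.58²) = 79.07.

ΔE = 79.1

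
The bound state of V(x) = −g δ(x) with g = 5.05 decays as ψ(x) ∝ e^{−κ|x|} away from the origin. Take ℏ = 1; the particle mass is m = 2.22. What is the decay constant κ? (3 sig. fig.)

Integrate −(ℏ²/2m)ψ'' − gδ(x)ψ = Eψ from −ε to +ε: the ψ'' term gives ψ'(0⁺) − ψ'(0⁻) and the δ term gives −(2mg/ℏ²)ψ(0).
With ψ ∝ e^{−κ|x|} this yields −2κ = −2mg/ℏ², so κ = mg/ℏ² = 11.21.

κ = 11.2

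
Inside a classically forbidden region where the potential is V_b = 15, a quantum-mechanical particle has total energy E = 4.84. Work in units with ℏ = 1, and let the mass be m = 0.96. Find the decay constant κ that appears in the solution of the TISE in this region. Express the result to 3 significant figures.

Since E < V_b the TISE in this region is ψ'' = κ²ψ with κ = √(2m(V_b − E))/ℏ.
κ = √(2 × 0.96 × 10.16) = 4.417.

κ = 4.42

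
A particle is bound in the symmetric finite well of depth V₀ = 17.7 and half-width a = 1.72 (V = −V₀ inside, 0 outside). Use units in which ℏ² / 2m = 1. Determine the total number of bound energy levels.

N = 5

Define the well-strength parameter z₀ = (a/ℏ)√(2mV₀) = 1.72 × √(2·0.5·17.7) = 7.236.
The even/odd transcendental equations gain one root per π/2 in z₀, giving N = 1 + ⌊2z₀/π⌋ = 1 + ⌊4.607⌋ = 5.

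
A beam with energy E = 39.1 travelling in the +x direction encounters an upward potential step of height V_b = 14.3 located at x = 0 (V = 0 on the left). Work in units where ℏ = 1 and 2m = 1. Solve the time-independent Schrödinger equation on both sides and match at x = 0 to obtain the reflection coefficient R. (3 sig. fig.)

The wavenumbers are k₁ = √(2mE)/ℏ = 6.253 on the left and k₂ = √(2m(E − V_b))/ℏ = 4.980 on the right.
Matching ψ and ψ′ at x = 0 gives r = (k₁ − k₂)/(k₁ + k₂), so R = r² = 0.01284 and T = 1 − R = 0.9872.

R = 0.0128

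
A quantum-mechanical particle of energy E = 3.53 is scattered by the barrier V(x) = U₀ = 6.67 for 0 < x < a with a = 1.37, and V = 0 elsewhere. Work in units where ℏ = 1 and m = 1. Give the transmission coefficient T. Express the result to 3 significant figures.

E < U₀: inside the barrier ψ ∝ e^{±κx} with κ = √(2m(U₀ − E))/ℏ = 2.506.
κa = 3.433, sinh(κa) = 15.47.
Matching ψ, ψ′ at both faces gives T = [1 + U₀² sinh²(κa) / (4E(U₀ − E))]⁻¹ = 1/241.2 = 0.00415.

T = 0.00415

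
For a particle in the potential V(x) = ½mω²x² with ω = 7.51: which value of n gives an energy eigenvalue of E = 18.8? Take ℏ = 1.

E_n = ℏω(n + ½) ⇒ n = E/(ℏω) − ½ = 18.8/7.51 − 0.5 = 2.003 → n = 2.

n = 2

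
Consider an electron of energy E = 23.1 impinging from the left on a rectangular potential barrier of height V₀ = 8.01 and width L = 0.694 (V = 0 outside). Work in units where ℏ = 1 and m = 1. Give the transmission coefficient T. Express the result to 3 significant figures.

T = 0.983

E > V₀: inside the barrier k₂ = √(2m(E − V₀))/ℏ = 5.494, k₂L = 3.813.
T = [1 + V₀² sin²(k₂L) / (4E(E − V₀))]⁻¹ = 1/1.018 = 0.983.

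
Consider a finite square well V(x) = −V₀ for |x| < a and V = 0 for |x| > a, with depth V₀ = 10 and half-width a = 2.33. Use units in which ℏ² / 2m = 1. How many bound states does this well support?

Define the well-strength parameter z₀ = (a/ℏ)√(2mV₀) = 2.33 × √(2·0.5·10) = 7.368.
A new bound state (alternating even/odd) appears each time z₀ passes a multiple of π/2, so N = ⌊2z₀/π⌋ + 1 = ⌊4.691⌋ + 1 = 5.

N = 5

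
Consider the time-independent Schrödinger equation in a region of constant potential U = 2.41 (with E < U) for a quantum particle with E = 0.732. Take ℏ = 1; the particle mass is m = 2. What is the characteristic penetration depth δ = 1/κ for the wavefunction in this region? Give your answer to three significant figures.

δ = 0.386

Since E < U the TISE in this region is ψ'' = κ²ψ with κ = √(2m(U − E))/ℏ.
κ = √(2 × 2 × 1.678) = 2.591. The penetration depth is δ = 1/κ = 0.386.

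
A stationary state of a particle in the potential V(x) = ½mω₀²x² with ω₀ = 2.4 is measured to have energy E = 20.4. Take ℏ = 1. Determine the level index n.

E_n = ℏω₀(n + ½) ⇒ n = E/(ℏω₀) − ½ = 20.4/2.4 − 0.5 = 8.000 → n = 8.

n = 8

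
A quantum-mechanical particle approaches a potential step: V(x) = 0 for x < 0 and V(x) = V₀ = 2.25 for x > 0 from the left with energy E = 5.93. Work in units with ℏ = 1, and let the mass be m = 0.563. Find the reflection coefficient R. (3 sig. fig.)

On each side the TISE gives plane waves with k = √(2m(E − V))/ℏ: k₁ = √(2·0.563·5.93) = 2.584, k₂ = √(2·0.563·3.68) = 2.036.
Matching ψ and ψ′ at x = 0 gives r = (k₁ − k₂)/(k₁ + k₂), so R = r² = 0.01409 and T = 1 − R = 0.9859.

R = 0.0141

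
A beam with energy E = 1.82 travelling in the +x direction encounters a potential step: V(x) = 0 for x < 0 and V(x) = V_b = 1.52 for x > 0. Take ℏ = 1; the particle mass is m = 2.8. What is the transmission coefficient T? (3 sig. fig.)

On each side the TISE gives plane waves with k = √(2m(E − V))/ℏ: k₁ = √(2·2.8·1.82) = 3.192, k₂ = √(2·2.8·0.3) = 1.296.
Continuity of ψ and ψ′ at the step yields the reflection amplitude r = (k₁ − k₂)/(k₁ + k₂) = 0.4225; thus R = |r|² = 0.1785, T = 0.8215.

T = 0.822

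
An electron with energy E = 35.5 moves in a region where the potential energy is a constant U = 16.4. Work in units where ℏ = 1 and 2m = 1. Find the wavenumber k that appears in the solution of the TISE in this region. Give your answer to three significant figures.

k = 4.37

With E > U the solution is oscillatory, ψ ∝ e^{±ikx} with k = √(2m(E − U))/ℏ.
k = √(2 × 0.5 × 19.1) = 4.370.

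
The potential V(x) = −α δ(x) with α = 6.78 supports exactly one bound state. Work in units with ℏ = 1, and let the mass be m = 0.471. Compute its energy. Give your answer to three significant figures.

For x ≠ 0 the bound state is ψ ∝ e^{−κ|x|}; integrating the TISE across the delta gives the cusp condition 2κ = 2mα/ℏ², so κ = 3.193.
Then E = −ℏ²κ²/(2m) = −mα²/(2ℏ²) = -10.83.

E = -10.8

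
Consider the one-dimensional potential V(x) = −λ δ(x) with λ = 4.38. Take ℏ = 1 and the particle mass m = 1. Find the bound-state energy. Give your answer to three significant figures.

The bound state is ψ(x) = √κ e^{−κ|x|}. The derivative jump ψ'(0⁺) − ψ'(0⁻) = −(2mλ/ℏ²)ψ(0) fixes κ = mλ/ℏ² = 4.380.
Then E = −ℏ²κ²/(2m) = −mλ²/(2ℏ²) = -9.592.

E = -9.59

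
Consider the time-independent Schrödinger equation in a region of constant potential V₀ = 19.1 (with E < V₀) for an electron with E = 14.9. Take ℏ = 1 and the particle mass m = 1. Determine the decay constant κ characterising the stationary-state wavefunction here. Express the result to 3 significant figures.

κ = 2.90

Since E < V₀ the TISE in this region is ψ'' = κ²ψ with κ = √(2m(V₀ − E))/ℏ.
κ = √(2 × 1 × 4.2) = 2.898.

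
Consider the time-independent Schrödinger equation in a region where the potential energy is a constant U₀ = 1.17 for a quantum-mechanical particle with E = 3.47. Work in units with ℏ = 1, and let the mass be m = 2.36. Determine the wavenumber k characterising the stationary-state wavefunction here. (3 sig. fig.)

k = 3.29

With E > U₀ the solution is oscillatory, ψ ∝ e^{±ikx} with k = √(2m(E − U₀))/ℏ.
k = √(2 × 2.36 × 2.3) = 3.295.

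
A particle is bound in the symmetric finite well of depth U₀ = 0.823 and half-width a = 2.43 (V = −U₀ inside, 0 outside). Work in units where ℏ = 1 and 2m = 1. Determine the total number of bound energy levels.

N = 2

Define the well-strength parameter z₀ = (a/ℏ)√(2mU₀) = 2.43 × √(2·0.5·0.823) = 2.204.
A new bound state (alternating even/odd) appears each time z₀ passes a multiple of π/2, so N = ⌊2z₀/π⌋ + 1 = ⌊1.403⌋ + 1 = 2.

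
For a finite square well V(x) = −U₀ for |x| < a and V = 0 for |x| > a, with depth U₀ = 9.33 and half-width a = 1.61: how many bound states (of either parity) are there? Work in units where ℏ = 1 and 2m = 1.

Define the well-strength parameter z₀ = (a/ℏ)√(2mU₀) = 1.61 × √(2·0.5·9.33) = 4.918.
A new bound state (alternating even/odd) appears each time z₀ passes a multiple of π/2, so N = ⌊2z₀/π⌋ + 1 = ⌊3.131⌋ + 1 = 4.

N = 4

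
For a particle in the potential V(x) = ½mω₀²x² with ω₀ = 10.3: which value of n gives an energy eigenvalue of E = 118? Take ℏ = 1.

Invert E_n = (n + ½)ℏω₀: n = E/ℏω₀ − ½ = 10.956, so n = 11.

n = 11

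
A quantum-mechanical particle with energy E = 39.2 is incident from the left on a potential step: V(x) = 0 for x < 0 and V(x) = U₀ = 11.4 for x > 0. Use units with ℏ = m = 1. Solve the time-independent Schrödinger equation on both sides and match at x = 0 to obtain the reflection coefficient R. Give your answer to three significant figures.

The wavenumbers are k₁ = √(2mE)/ℏ = 8.854 on the left and k₂ = √(2m(E − U₀))/ℏ = 7.457 on the right.
Matching ψ and ψ′ at x = 0 gives r = (k₁ − k₂)/(k₁ + k₂), so R = r² = 0.007344 and T = 1 − R = 0.9927.

R = 0.00734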